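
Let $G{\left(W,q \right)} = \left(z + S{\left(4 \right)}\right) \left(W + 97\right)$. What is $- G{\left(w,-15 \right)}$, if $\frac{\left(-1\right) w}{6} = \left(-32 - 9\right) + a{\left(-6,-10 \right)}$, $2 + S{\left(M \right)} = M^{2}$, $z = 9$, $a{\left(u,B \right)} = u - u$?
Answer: $-7889$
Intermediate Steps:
$a{\left(u,B \right)} = 0$
$S{\left(M \right)} = -2 + M^{2}$
$w = 246$ ($w = - 6 \left(\left(-32 - 9\right) + 0\right) = - 6 \left(-41 + 0\right) = \left(-6\right) \left(-41\right) = 246$)
$G{\left(W,q \right)} = 2231 + 23 W$ ($G{\left(W,q \right)} = \left(9 - \left(2 - 4^{2}\right)\right) \left(W + 97\right) = \left(9 + \left(-2 + 16\right)\right) \left(97 + W\right) = \left(9 + 14\right) \left(97 + W\right) = 23 \left(97 + W\right) = 2231 + 23 W$)
$- G{\left(w,-15 \right)} = - (2231 + 23 \cdot 246) = - (2231 + 5658) = \left(-1\right) 7889 = -7889$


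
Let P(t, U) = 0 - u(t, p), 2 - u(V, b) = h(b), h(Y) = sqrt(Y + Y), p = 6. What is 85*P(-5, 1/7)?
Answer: -170 + 170*sqrt(3) ≈ 124.45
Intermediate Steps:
h(Y) = sqrt(2)*sqrt(Y) (h(Y) = sqrt(2*Y) = sqrt(2)*sqrt(Y))
u(V, b) = 2 - sqrt(2)*sqrt(b)
P(t, U) = -2 + 2*sqrt(3) (P(t, U) = 0 - (2 - sqrt(2)*sqrt(6)) = 0 - (2 - 2*sqrt(3)) = 0 + (-2 + 2*sqrt(3)) = -2 + 2*sqrt(3))
85*P(-5, 1/7) = 85*(-2 + 2*sqrt(3)) = -170 + 170*sqrt(3)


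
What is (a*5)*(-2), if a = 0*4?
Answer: 0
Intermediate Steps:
a = 0
(a*5)*(-2) = (0*5)*(-2) = 0*(-2) = 0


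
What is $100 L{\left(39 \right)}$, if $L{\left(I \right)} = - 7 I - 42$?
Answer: $-31500$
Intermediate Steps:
$L{\left(I \right)} = -42 - 7 I$
$100 L{\left(39 \right)} = 100 \left(-42 - 273\right) = 100 \left(-315\right) = -31500$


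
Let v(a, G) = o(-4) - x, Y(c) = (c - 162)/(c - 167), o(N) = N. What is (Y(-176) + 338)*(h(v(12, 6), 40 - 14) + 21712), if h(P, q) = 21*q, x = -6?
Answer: 2587982176/343 ≈ 7.5451e+6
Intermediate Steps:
Y(c) = (-162 + c)/(-167 + c)
v(a, G) = 2 (v(a, G) = -4 - 1*(-6) = -4 + 6 = 2)
(Y(-176) + 338)*(h(v(12, 6), 40 - 14) + 21712) = ((-162 - 176)/(-167 - 176) + 338)*(21*(40 - 14) + 21712) = (-338/(-343) + 338)*(21*26 + 21712) = (-1/343*(-338) + 338)*(546 + 21712) = (338/343 + 338)*22258 = (116272/343)*22258 = 2587982176/343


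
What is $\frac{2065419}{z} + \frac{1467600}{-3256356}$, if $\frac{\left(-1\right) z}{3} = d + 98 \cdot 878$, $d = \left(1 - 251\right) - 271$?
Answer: $- \frac{197285561599}{23207777849} \approx -8.5008$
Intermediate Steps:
$d = -521$ ($d = -250 - 271 = -521$)
$z = -256569$ ($z = - 3 \left(-521 + 98 \cdot 878\right) = - 3 \left(-521 + 86044\right) = \left(-3\right) 85523 = -256569$)
$\frac{2065419}{z} + \frac{1467600}{-3256356} = \frac{2065419}{-256569} + \frac{1467600}{-3256356} = 2065419 \left(- \frac{1}{256569}\right) + 1467600 \left(- \frac{1}{3256356}\right) = - \frac{688473}{85523} - \frac{122300}{271363} = - \frac{197285561599}{23207777849}$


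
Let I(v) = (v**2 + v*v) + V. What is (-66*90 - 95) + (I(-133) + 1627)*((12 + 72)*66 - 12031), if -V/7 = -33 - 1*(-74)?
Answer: -238195701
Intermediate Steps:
V = -287 (V = -7*(-33 - 1*(-74)) = -7*(-33 + 74) = -7*41 = -287)
I(v) = -287 + 2*v**2 (I(v) = (v**2 + v*v) - 287 = (v**2 + v**2) - 287 = 2*v**2 - 287 = -287 + 2*v**2)
(-66*90 - 95) + (I(-133) + 1627)*((12 + 72)*66 - 12031) = (-66*90 - 95) + ((-287 + 2*(-133)**2) + 1627)*((12 + 72)*66 - 12031) = (-5940 - 95) + ((-287 + 2*17689) + 1627)*(84*66 - 12031) = -6035 + ((-287 + 35378) + 1627)*(5544 - 12031) = -6035 + (35091 + 1627)*(-6487) = -6035 + 36718*(-6487) = -6035 - 238189666 = -238195701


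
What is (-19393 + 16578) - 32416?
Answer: -35231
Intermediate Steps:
(-19393 + 16578) - 32416 = -2815 - 32416 = -35231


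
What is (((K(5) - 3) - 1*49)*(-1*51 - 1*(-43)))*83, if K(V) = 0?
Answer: 34528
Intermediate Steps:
(((K(5) - 3) - 1*49)*(-1*51 - 1*(-43)))*83 = (((0 - 3) - 1*49)*(-1*51 - 1*(-43)))*83 = ((-3 - 49)*(-51 + 43))*83 = -52*(-8)*83 = 416*83 = 34528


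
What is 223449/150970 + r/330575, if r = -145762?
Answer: 10372192807/9981381550 ≈ 1.0392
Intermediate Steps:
223449/150970 + r/330575 = 223449/150970 - 145762/330575 = 10372192807/9981381550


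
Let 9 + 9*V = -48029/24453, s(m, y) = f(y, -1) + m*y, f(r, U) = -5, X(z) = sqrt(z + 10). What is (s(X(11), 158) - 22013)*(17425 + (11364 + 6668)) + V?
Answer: -171812403289508/220077 + 5602206*sqrt(21) ≈ -7.5502e+8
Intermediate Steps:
X(z) = sqrt(10 + z)
s(m, y) = -5 + m*y
V = -268106/220077 (V = -1 + (-48029/24453)/9 = -1 + (-48029*1/24453)/9 = -1 + (1/9)*(-48029/24453) = -1 - 48029/220077 = -268106/220077 ≈ -1.2182)
(s(X(11), 158) - 22013)*(17425 + (11364 + 6668)) + V = ((-5 + sqrt(10 + 11)*158) - 22013)*(17425 + (11364 + 6668)) - 268106/220077 = ((-5 + sqrt(21)*158) - 22013)*(17425 + 18032) - 268106/220077 = ((-5 + 158*sqrt(21)) - 22013)*35457 - 268106/220077 = (-22018 + 158*sqrt(21))*35457 - 268106/220077 = (-780692226 + 5602206*sqrt(21)) - 268106/220077 = -171812403289508/220077 + 5602206*sqrt(21)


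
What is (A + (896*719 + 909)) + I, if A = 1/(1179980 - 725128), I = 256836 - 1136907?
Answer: -106862019175/454852 ≈ -2.3494e+5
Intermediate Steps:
I = -880071
A = 1/454852 ≈ 2.1985e-6
(A + (896*719 + 909)) + I = (1/454852 + (896*719 + 909)) - 880071 = (1/454852 + (644224 + 909)) - 880071 = (1/454852 + 645133) - 880071 = 293440035317/454852 - 880071 = -106862019175/454852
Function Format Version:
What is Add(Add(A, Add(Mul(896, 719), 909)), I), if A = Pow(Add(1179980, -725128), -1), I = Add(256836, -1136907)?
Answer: Rational(-106862019175, 454852) ≈ -2.3494e+5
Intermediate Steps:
I = -880071
A = Rational(1, 454852) (A = Pow(454852, -1) = Rational(1, 454852) ≈ 2.1985e-6)
Add(Add(A, Add(Mul(896, 719), 909)), I) = Add(Add(Rational(1, 454852), Add(Mul(896, 719), 909)), -880071) = Add(Add(Rational(1, 454852), Add(644224, 909)), -880071) = Add(Add(Rational(1, 454852), 645133), -880071) = Add(Rational(293440035317, 454852), -880071) = Rational(-106862019175, 454852)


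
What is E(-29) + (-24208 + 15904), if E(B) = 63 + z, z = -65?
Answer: -8306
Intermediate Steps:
E(B) = -2 (E(B) = 63 - 65 = -2)
E(-29) + (-24208 + 15904) = -2 + (-24208 + 15904) = -2 - 8304 = -8306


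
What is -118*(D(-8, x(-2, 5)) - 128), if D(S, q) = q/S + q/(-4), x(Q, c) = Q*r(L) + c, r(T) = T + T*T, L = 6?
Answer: 46433/4 ≈ 11608.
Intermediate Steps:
r(T) = T + T²
x(Q, c) = c + 42*Q (x(Q, c) = Q*(6*(1 + 6)) + c = Q*(6*7) + c = Q*42 + c = 42*Q + c = c + 42*Q)
D(S, q) = -q/4 + q/S (D(S, q) = q/S + q*(-¼) = q/S - q/4 = -q/4 + q/S)
-118*(D(-8, x(-2, 5)) - 128) = -118*((-(5 + 42*(-2))/4 + (5 + 42*(-2))/(-8)) - 128) = -118*((-(5 - 84)/4 + (5 - 84)*(-⅛)) - 128) = -118*((-¼*(-79) - 79*(-⅛)) - 128) = -118*((79/4 + 79/8) - 128) = -118*(237/8 - 128) = -118*(-787/8) = 46433/4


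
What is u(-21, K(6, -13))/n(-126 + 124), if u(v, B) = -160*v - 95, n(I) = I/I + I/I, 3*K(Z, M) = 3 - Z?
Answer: 3265/2 ≈ 1632.5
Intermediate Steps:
K(Z, M) = 1 - Z/3 (K(Z, M) = (3 - Z)/3 = 1 - Z/3)
n(I) = 2 (n(I) = 1 + 1 = 2)
u(v, B) = -95 - 160*v
u(-21, K(6, -13))/n(-126 + 124) = (-95 - 160*(-21))/2 = (-95 + 3360)*(½) = 3265*(½) = 3265/2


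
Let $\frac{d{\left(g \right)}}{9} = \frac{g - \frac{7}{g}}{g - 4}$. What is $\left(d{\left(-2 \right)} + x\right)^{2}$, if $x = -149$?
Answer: $\frac{366025}{16} \approx 22877.0$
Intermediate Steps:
$d{\left(g \right)} = \frac{9 \left(g - \frac{7}{g}\right)}{-4 + g}$ ($d{\left(g \right)} = 9 \frac{g - \frac{7}{g}}{g - 4} = 9 \frac{g - \frac{7}{g}}{-4 + g} = \frac{9 \left(g - \frac{7}{g}\right)}{-4 + g}$)
$\left(d{\left(-2 \right)} + x\right)^{2} = \left(\frac{9 \left(-7 + \left(-2\right)^{2}\right)}{\left(-2\right) \left(-4 - 2\right)} - 149\right)^{2} = \left(9 \left(- \frac{1}{2}\right) \frac{1}{-6} \left(-7 + 4\right) - 149\right)^{2} = \left(9 \left(- \frac{1}{2}\right) \left(- \frac{1}{6}\right) \left(-3\right) - 149\right)^{2} = \left(- \frac{9}{4} - 149\right)^{2} = \left(- \frac{605}{4}\right)^{2} = \frac{366025}{16}$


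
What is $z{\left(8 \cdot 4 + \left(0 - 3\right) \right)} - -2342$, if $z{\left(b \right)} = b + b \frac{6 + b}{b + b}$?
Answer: $\frac{4777}{2} \approx 2388.5$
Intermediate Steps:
$z{\left(b \right)} = 3 + \frac{3 b}{2}$ ($z{\left(b \right)} = b + b \frac{6 + b}{2 b} = b + \left(3 + \frac{b}{2}\right) = 3 + \frac{3 b}{2}$)
$z{\left(8 \cdot 4 + \left(0 - 3\right) \right)} - -2342 = \left(3 + \frac{3 \left(8 \cdot 4 + \left(0 - 3\right)\right)}{2}\right) - -2342 = \left(3 + \frac{3 \left(32 - 3\right)}{2}\right) + 2342 = \left(3 + \frac{3}{2} \cdot 29\right) + 2342 = \left(3 + \frac{87}{2}\right) + 2342 = \frac{93}{2} + 2342 = \frac{4777}{2}$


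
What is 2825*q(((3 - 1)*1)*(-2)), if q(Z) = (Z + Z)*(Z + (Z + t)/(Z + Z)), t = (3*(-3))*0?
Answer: 79100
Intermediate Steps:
t = 0 (t = -9*0 = 0)
q(Z) = 2*Z*(½ + Z) (q(Z) = (Z + Z)*(Z + (Z + 0)/(Z + Z)) = (2*Z)*(Z + Z/((2*Z))) = (2*Z)*(Z + Z*(1/(2*Z))) = (2*Z)*(Z + ½) = (2*Z)*(½ + Z) = 2*Z*(½ + Z))
2825*q(((3 - 1)*1)*(-2)) = 2825*((((3 - 1)*1)*(-2))*(1 + 2*(((3 - 1)*1)*(-2)))) = 2825*(((2*1)*(-2))*(1 + 2*((2*1)*(-2)))) = 2825*((2*(-2))*(1 + 2*(2*(-2)))) = 2825*(-4*(1 + 2*(-4))) = 2825*(-4*(1 - 8)) = 2825*(-4*(-7)) = 2825*28 = 79100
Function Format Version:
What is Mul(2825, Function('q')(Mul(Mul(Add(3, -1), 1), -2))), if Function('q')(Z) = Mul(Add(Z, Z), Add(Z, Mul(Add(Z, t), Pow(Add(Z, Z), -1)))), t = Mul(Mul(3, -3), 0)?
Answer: 79100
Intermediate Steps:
t = 0 (t = Mul(-9, 0) = 0)
Function('q')(Z) = Mul(2, Z, Add(Rational(1, 2), Z)) (Function('q')(Z) = Mul(Add(Z, Z), Add(Z, Mul(Add(Z, 0), Pow(Add(Z, Z), -1)))) = Mul(Mul(2, Z), Add(Z, Mul(Z, Pow(Mul(2, Z), -1)))) = Mul(Mul(2, Z), Add(Z, Mul(Z, Mul(Rational(1, 2), Pow(Z, -1))))) = Mul(Mul(2, Z), Add(Z, Rational(1, 2))) = Mul(Mul(2, Z), Add(Rational(1, 2), Z)) = Mul(2, Z, Add(Rational(1, 2), Z)))
Mul(2825, Function('q')(Mul(Mul(Add(3, -1), 1), -2))) = Mul(2825, Mul(Mul(Mul(Add(3, -1), 1), -2), Add(1, Mul(2, Mul(Mul(Add(3, -1), 1), -2))))) = Mul(2825, Mul(Mul(Mul(2, 1), -2), Add(1, Mul(2, Mul(Mul(2, 1), -2))))) = Mul(2825, Mul(Mul(2, -2), Add(1, Mul(2, Mul(2, -2))))) = Mul(2825, Mul(-4, Add(1, Mul(2, -4)))) = Mul(2825, Mul(-4, Add(1, -8))) = Mul(2825, Mul(-4, -7)) = Mul(2825, 28) = 79100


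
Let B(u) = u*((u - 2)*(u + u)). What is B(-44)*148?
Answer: -26360576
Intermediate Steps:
B(u) = 2*u**2*(-2 + u) (B(u) = u*((-2 + u)*(2*u)) = u*(2*u*(-2 + u)) = 2*u**2*(-2 + u))
B(-44)*148 = (2*(-44)**2*(-2 - 44))*148 = (2*1936*(-46))*148 = -178112*148 = -26360576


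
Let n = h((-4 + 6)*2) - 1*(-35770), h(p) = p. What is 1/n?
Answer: 1/35774 ≈ 2.7953e-5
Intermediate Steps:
n = 35774 (n = (-4 + 6)*2 - 1*(-35770) = 2*2 + 35770 = 4 + 35770 = 35774)
1/n = 1/35774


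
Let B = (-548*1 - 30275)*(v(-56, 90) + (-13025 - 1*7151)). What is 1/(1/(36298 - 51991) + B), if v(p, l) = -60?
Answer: 15693/9788261240003 ≈ 1.6032e-9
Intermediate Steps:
B = 623734228 (B = (-548*1 - 30275)*(-60 + (-13025 - 1*7151)) = (-548 - 30275)*(-60 + (-13025 - 7151)) = -30823*(-60 - 20176) = -30823*(-20236) = 623734228)
1/(1/(36298 - 51991) + B) = 1/(1/(36298 - 51991) + 623734228) = 1/(1/(-15693) + 623734228) = 1/(-1/15693 + 623734228) = 1/(9788261240003/15693) = 15693/9788261240003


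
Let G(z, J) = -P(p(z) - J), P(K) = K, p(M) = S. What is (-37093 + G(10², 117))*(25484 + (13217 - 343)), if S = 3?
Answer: -1418440482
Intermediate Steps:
p(M) = 3
G(z, J) = -3 + J (G(z, J) = -(3 - J) = -3 + J)
(-37093 + G(10², 117))*(25484 + (13217 - 343)) = (-37093 + (-3 + 117))*(25484 + (13217 - 343)) = (-37093 + 114)*(25484 + 12874) = -36979*38358 = -1418440482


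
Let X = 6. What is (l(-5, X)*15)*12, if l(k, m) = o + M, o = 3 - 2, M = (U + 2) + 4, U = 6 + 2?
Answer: 2700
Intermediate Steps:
U = 8
M = 14 (M = (8 + 2) + 4 = 10 + 4 = 14)
o = 1
l(k, m) = 15 (l(k, m) = 1 + 14 = 15)
(l(-5, X)*15)*12 = (15*15)*12 = 225*12 = 2700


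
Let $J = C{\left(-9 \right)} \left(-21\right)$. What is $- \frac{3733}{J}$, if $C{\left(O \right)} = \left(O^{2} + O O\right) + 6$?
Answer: $\frac{3733}{3528} \approx 1.0581$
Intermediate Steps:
$C{\left(O \right)} = 6 + 2 O^{2}$ ($C{\left(O \right)} = \left(O^{2} + O^{2}\right) + 6 = 2 O^{2} + 6 = 6 + 2 O^{2}$)
$J = -3528$ ($J = \left(6 + 2 \left(-9\right)^{2}\right) \left(-21\right) = \left(6 + 2 \cdot 81\right) \left(-21\right) = \left(6 + 162\right) \left(-21\right) = 168 \left(-21\right) = -3528$)
$- \frac{3733}{J} = - \frac{3733}{-3528} = \left(-3733\right) \left(- \frac{1}{3528}\right) = \frac{3733}{3528}$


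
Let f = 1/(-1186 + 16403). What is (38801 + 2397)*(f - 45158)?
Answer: -28310000203430/15217 ≈ -1.8604e+9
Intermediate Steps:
f = 1/15217 ≈ 6.5716e-5
(38801 + 2397)*(f - 45158) = (38801 + 2397)*(1/15217 - 45158) = 41198*(-687169285/15217) = -28310000203430/15217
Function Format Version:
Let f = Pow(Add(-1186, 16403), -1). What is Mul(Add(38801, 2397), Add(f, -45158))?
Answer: Rational(-28310000203430, 15217) ≈ -1.8604e+9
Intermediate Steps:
f = Rational(1, 15217) (f = Pow(15217, -1) = Rational(1, 15217) ≈ 6.5716e-5)
Mul(Add(38801, 2397), Add(f, -45158)) = Mul(Add(38801, 2397), Add(Rational(1, 15217), -45158)) = Mul(41198, Rational(-687169285, 15217)) = Rational(-28310000203430, 15217)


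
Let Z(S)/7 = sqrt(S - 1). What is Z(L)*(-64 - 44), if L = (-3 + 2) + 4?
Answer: -756*sqrt(2) ≈ -1069.1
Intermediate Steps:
L = 3 (L = -1 + 4 = 3)
Z(S) = 7*sqrt(-1 + S) (Z(S) = 7*sqrt(S - 1) = 7*sqrt(-1 + S))
Z(L)*(-64 - 44) = (7*sqrt(-1 + 3))*(-64 - 44) = (7*sqrt(2))*(-108) = -756*sqrt(2)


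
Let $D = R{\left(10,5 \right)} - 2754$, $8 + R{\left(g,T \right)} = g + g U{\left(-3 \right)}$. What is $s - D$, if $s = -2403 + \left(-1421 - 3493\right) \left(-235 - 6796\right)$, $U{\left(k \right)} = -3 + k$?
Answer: $34550743$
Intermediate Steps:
$R{\left(g,T \right)} = -8 - 5 g$ ($R{\left(g,T \right)} = -8 + \left(g + g \left(-3 - 3\right)\right) = -8 + \left(g + g \left(-6\right)\right) = -8 + \left(g - 6 g\right) = -8 - 5 g$)
$D = -2812$ ($D = \left(-8 - 50\right) - 2754 = -58 - 2754 = -2812$)
$s = 34547931$ ($s = -2403 - -34550334 = -2403 + 34550334 = 34547931$)
$s - D = 34547931 - -2812 = 34547931 + 2812 = 34550743$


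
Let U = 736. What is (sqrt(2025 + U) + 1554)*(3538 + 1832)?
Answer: 8344980 + 5370*sqrt(2761) ≈ 8.6272e+6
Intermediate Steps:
(sqrt(2025 + U) + 1554)*(3538 + 1832) = (sqrt(2025 + 736) + 1554)*(3538 + 1832) = (sqrt(2761) + 1554)*5370 = (1554 + sqrt(2761))*5370 = 8344980 + 5370*sqrt(2761)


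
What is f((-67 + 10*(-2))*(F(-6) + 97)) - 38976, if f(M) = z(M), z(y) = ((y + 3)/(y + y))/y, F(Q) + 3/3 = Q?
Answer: -1593050460209/40872600 ≈ -38976.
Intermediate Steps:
F(Q) = -1 + Q
z(y) = (3 + y)/(2*y**2) (z(y) = ((3 + y)/((2*y)))/y = ((3 + y)*(1/(2*y)))/y = ((3 + y)/(2*y))/y = (3 + y)/(2*y**2))
f(M) = (3 + M)/(2*M**2)
f((-67 + 10*(-2))*(F(-6) + 97)) - 38976 = (3 + (-67 + 10*(-2))*((-1 - 6) + 97))/(2*((-67 + 10*(-2))*((-1 - 6) + 97))**2) - 38976 = (3 + (-67 - 20)*(-7 + 97))/(2*((-67 - 20)*(-7 + 97))**2) - 38976 = (3 - 87*90)/(2*(-87*90)**2) - 38976 = (1/2)*(3 - 7830)/(-7830)**2 - 38976 = (1/2)*(1/61308900)*(-7827) - 38976 = -2609/40872600 - 38976 = -1593050460209/40872600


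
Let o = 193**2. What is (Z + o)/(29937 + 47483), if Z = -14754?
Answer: 4499/15484 ≈ 0.29056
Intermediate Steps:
o = 37249
(Z + o)/(29937 + 47483) = (-14754 + 37249)/(29937 + 47483) = 22495/77420 = 22495*(1/77420) = 4499/15484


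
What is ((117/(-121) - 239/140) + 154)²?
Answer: 6571332298521/286963600 ≈ 22900.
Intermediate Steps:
((117/(-121) - 239/140) + 154)² = ((117*(-1/121) - 239*1/140) + 154)² = ((-117/121 - 239/140) + 154)² = (-45299/16940 + 154)² = (2563461/16940)² = 6571332298521/286963600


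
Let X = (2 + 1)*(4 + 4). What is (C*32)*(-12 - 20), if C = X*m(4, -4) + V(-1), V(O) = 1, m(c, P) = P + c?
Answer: -1024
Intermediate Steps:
X = 24 (X = 3*8 = 24)
C = 1 (C = 24*(-4 + 4) + 1 = 24*0 + 1 = 0 + 1 = 1)
(C*32)*(-12 - 20) = (1*32)*(-12 - 20) = 32*(-32) = -1024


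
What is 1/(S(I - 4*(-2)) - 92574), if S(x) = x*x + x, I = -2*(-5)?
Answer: -1/92232 ≈ -1.0842e-5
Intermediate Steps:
I = 10
S(x) = x + x**2 (S(x) = x**2 + x = x + x**2)
1/(S(I - 4*(-2)) - 92574) = 1/((10 - 4*(-2))*(1 + (10 - 4*(-2))) - 92574) = 1/((10 + 8)*(1 + (10 + 8)) - 92574) = 1/(18*(1 + 18) - 92574) = 1/(18*19 - 92574) = 1/(342 - 92574) = 1/(-92232) = -1/92232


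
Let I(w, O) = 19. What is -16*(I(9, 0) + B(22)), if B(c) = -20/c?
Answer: -3184/11 ≈ -289.45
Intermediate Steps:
-16*(I(9, 0) + B(22)) = -16*(19 - 20/22) = -16*(19 - 20*1/22) = -16*(19 - 10/11) = -16*199/11 = -3184/11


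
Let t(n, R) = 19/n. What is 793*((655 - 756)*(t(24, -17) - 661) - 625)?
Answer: 1257178585/24 ≈ 5.2382e+7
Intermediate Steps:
793*((655 - 756)*(t(24, -17) - 661) - 625) = 793*((655 - 756)*(19/24 - 661) - 625) = 793*(-101*(19*(1/24) - 661) - 625) = 793*(-101*(19/24 - 661) - 625) = 793*(-101*(-15845/24) - 625) = 793*(1600345/24 - 625) = 793*(1585345/24) = 1257178585/24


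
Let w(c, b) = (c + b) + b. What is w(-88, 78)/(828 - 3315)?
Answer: -68/2487 ≈ -0.027342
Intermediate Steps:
w(c, b) = c + 2*b (w(c, b) = (b + c) + b = c + 2*b)
w(-88, 78)/(828 - 3315) = (-88 + 2*78)/(828 - 3315) = (-88 + 156)/(-2487) = 68*(-1/2487) = -68/2487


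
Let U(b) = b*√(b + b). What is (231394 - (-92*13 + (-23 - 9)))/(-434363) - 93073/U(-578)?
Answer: -232622/434363 - 93073*I/19652 ≈ -0.53555 - 4.7361*I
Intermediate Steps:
U(b) = √2*b^(3/2) (U(b) = b*√(2*b) = b*(√2*√b) = √2*b^(3/2))
(231394 - (-92*13 + (-23 - 9)))/(-434363) - 93073/U(-578) = (231394 - (-92*13 + (-23 - 9)))/(-434363) - 93073*I/19652 = (231394 - (-1196 - 32))*(-1/434363) - 93073*I/19652 = (231394 - 1*(-1228))*(-1/434363) - 93073*I/19652 = (231394 + 1228)*(-1/434363) - 93073*I/19652 = 232622*(-1/434363) - 93073*I/19652 = -232622/434363 - 93073*I/19652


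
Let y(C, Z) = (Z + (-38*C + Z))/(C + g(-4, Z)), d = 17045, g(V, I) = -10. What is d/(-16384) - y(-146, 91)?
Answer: 7601775/212992 ≈ 35.690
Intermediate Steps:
y(C, Z) = (-38*C + 2*Z)/(-10 + C) (y(C, Z) = (Z + (-38*C + Z))/(C - 10) = (Z + (Z - 38*C))/(-10 + C) = (-38*C + 2*Z)/(-10 + C))
d/(-16384) - y(-146, 91) = 17045/(-16384) - 2*(91 - 19*(-146))/(-10 - 146) = 17045*(-1/16384) - 2*(91 + 2774)/(-156) = -17045/16384 - 2*(-1)*2865/156 = -17045/16384 - 1*(-955/26) = -17045/16384 + 955/26 = 7601775/212992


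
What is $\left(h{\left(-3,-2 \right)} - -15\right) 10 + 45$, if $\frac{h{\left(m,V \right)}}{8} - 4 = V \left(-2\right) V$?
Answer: $-125$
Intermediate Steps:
$h{\left(m,V \right)} = 32 - 16 V^{2}$ ($h{\left(m,V \right)} = 32 + 8 V \left(-2\right) V = 32 + 8 - 2 V V = 32 + 8 \left(- 2 V^{2}\right) = 32 - 16 V^{2}$)
$\left(h{\left(-3,-2 \right)} - -15\right) 10 + 45 = \left(\left(32 - 16 \left(-2\right)^{2}\right) - -15\right) 10 + 45 = \left(\left(32 - 64\right) + 15\right) 10 + 45 = \left(-32 + 15\right) 10 + 45 = \left(-17\right) 10 + 45 = -170 + 45 = -125$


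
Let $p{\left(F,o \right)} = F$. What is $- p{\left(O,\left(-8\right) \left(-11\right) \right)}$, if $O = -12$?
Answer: $12$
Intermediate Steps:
$- p{\left(O,\left(-8\right) \left(-11\right) \right)} = \left(-1\right) \left(-12\right) = 12$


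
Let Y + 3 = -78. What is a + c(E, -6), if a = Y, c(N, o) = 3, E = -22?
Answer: -78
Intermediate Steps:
Y = -81 (Y = -3 - 78 = -81)
a = -81
a + c(E, -6) = -81 + 3 = -78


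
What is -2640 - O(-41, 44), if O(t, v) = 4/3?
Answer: -7924/3 ≈ -2641.3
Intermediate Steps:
O(t, v) = 4/3 (O(t, v) = 4*(1/3) = 4/3)
-2640 - O(-41, 44) = -2640 - 1*4/3 = -2640 - 4/3 = -7924/3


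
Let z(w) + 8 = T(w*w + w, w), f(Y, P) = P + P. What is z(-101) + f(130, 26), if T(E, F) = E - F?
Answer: 10245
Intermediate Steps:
f(Y, P) = 2*P
z(w) = -8 + w**2 (z(w) = -8 + ((w*w + w) - w) = -8 + ((w**2 + w) - w) = -8 + ((w + w**2) - w) = -8 + w**2)
z(-101) + f(130, 26) = (-8 + (-101)**2) + 2*26 = (-8 + 10201) + 52 = 10193 + 52 = 10245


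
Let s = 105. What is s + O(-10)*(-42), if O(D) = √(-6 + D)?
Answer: 105 - 168*I ≈ 105.0 - 168.0*I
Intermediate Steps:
s + O(-10)*(-42) = 105 + √(-6 - 10)*(-42) = 105 + √(-16)*(-42) = 105 + (4*I)*(-42) = 105 - 168*I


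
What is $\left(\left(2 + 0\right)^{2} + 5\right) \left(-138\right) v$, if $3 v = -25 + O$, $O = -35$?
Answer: $24840$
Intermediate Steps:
$v = -20$ ($v = \frac{-25 - 35}{3} = \frac{1}{3} \left(-60\right) = -20$)
$\left(\left(2 + 0\right)^{2} + 5\right) \left(-138\right) v = \left(\left(2 + 0\right)^{2} + 5\right) \left(-138\right) \left(-20\right) = \left(2^{2} + 5\right) \left(-138\right) \left(-20\right) = \left(4 + 5\right) \left(-138\right) \left(-20\right) = 9 \left(-138\right) \left(-20\right) = \left(-1242\right) \left(-20\right) = 24840$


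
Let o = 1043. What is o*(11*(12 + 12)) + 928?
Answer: 276280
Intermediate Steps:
o*(11*(12 + 12)) + 928 = 1043*(11*(12 + 12)) + 928 = 1043*(11*24) + 928 = 1043*264 + 928 = 275352 + 928 = 276280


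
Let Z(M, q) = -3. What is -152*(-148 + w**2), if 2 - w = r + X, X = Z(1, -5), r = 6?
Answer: 22344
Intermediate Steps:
X = -3
w = -1 (w = 2 - (6 - 3) = 2 - 1*3 = 2 - 3 = -1)
-152*(-148 + w**2) = -152*(-148 + (-1)**2) = -152*(-148 + 1) = -152*(-147) = 22344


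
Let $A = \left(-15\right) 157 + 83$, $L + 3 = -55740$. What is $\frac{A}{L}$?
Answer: $\frac{2272}{55743} \approx 0.040758$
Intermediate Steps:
$L = -55743$ ($L = -3 - 55740 = -55743$)
$A = -2272$ ($A = -2355 + 83 = -2272$)
$\frac{A}{L} = - \frac{2272}{-55743} = \left(-2272\right) \left(- \frac{1}{55743}\right) = \frac{2272}{55743}$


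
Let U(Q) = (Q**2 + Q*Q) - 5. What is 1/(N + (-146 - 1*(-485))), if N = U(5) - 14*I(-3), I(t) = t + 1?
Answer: 1/412 ≈ 0.0024272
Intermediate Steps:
I(t) = 1 + t
U(Q) = -5 + 2*Q**2 (U(Q) = (Q**2 + Q**2) - 5 = 2*Q**2 - 5 = -5 + 2*Q**2)
N = 73 (N = (-5 + 2*5**2) - 14*(1 - 3) = (-5 + 2*25) - 14*(-2) = (-5 + 50) + 28 = 45 + 28 = 73)
1/(N + (-146 - 1*(-485))) = 1/(73 + (-146 - 1*(-485))) = 1/(73 + (-146 + 485)) = 1/(73 + 339) = 1/412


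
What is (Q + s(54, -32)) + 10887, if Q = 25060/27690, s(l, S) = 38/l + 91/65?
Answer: 1356949537/124605 ≈ 10890.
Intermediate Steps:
s(l, S) = 7/5 + 38/l (s(l, S) = 38/l + 91*(1/65) = 38/l + 7/5 = 7/5 + 38/l)
Q = 2506/2769 (Q = 25060*(1/27690) = 2506/2769 ≈ 0.90502)
(Q + s(54, -32)) + 10887 = (2506/2769 + (7/5 + 38/54)) + 10887 = (2506/2769 + (7/5 + 38*(1/54))) + 10887 = (2506/2769 + (7/5 + 19/27)) + 10887 = (2506/2769 + 284/135) + 10887 = 374902/124605 + 10887 = 1356949537/124605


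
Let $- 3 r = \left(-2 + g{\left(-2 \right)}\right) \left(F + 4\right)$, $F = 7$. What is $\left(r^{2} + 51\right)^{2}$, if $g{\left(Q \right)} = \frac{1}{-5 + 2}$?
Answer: $\frac{101203600}{6561} \approx 15425.0$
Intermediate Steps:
$g{\left(Q \right)} = - \frac{1}{3}$ ($g{\left(Q \right)} = \frac{1}{-3} = - \frac{1}{3}$)
$r = \frac{77}{9}$ ($r = - \frac{\left(-2 - \frac{1}{3}\right) \left(7 + 4\right)}{3} = - \frac{\left(- \frac{7}{3}\right) 11}{3} = \left(- \frac{1}{3}\right) \left(- \frac{77}{3}\right) = \frac{77}{9} \approx 8.5556$)
$\left(r^{2} + 51\right)^{2} = \left(\left(\frac{77}{9}\right)^{2} + 51\right)^{2} = \left(\frac{5929}{81} + 51\right)^{2} = \left(\frac{10060}{81}\right)^{2} = \frac{101203600}{6561}$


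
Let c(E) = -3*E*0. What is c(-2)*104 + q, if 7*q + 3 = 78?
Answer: 75/7 ≈ 10.714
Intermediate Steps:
q = 75/7 (q = -3/7 + (1/7)*78 = -3/7 + 78/7 = 75/7 ≈ 10.714)
c(E) = 0
c(-2)*104 + q = 0*104 + 75/7 = 0 + 75/7 = 75/7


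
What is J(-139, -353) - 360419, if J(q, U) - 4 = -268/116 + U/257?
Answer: -2686200451/7453 ≈ -3.6042e+5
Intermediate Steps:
J(q, U) = 49/29 + U/257 (J(q, U) = 4 + (-268/116 + U/257) = 4 + (-268*1/116 + U*(1/257)) = 4 + (-67/29 + U/257) = 49/29 + U/257)
J(-139, -353) - 360419 = (49/29 + (1/257)*(-353)) - 360419 = (49/29 - 353/257) - 360419 = 2356/7453 - 360419 = -2686200451/7453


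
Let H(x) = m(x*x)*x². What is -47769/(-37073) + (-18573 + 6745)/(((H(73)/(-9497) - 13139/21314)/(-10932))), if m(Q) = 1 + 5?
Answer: -970331325934710411153/29891030072087 ≈ -3.2462e+7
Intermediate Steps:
m(Q) = 6
H(x) = 6*x²
-47769/(-37073) + (-18573 + 6745)/(((H(73)/(-9497) - 13139/21314)/(-10932))) = -47769/(-37073) + (-18573 + 6745)/((((6*73²)/(-9497) - 13139/21314)/(-10932))) = -47769*(-1/37073) - 11828*(-10932/((6*5329)*(-1/9497) - 13139*1/21314)) = 47769/37073 - 11828*(-10932/(31974*(-1/9497) - 13139/21314)) = 47769/37073 - 11828*(-10932/(-31974/9497 - 13139/21314)) = 47769/37073 - 11828/((-806274919/202419058*(-1/10932))) = 47769/37073 - 11828/806274919/2212845142056 = 47769/37073 - 11828*2212845142056/806274919 = 47769/37073 - 26173532340238368/806274919 = -970331325934710411153/29891030072087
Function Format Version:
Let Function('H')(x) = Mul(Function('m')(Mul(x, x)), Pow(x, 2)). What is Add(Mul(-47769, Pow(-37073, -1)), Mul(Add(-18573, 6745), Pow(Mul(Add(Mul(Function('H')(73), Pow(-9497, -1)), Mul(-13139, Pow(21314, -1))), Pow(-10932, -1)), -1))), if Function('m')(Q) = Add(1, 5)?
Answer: Rational(-970331325934710411153, 29891030072087) ≈ -3.2462e+7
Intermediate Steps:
Function('m')(Q) = 6
Function('H')(x) = Mul(6, Pow(x, 2))
Add(Mul(-47769, Pow(-37073, -1)), Mul(Add(-18573, 6745), Pow(Mul(Add(Mul(Function('H')(73), Pow(-9497, -1)), Mul(-13139, Pow(21314, -1))), Pow(-10932, -1)), -1))) = Add(Mul(-47769, Pow(-37073, -1)), Mul(Add(-18573, 6745), Pow(Mul(Add(Mul(Mul(6, Pow(73, 2)), Pow(-9497, -1)), Mul(-13139, Pow(21314, -1))), Pow(-10932, -1)), -1))) = Add(Mul(-47769, Rational(-1, 37073)), Mul(-11828, Pow(Mul(Add(Mul(Mul(6, 5329), Rational(-1, 9497)), Mul(-13139, Rational(1, 21314))), Rational(-1, 10932)), -1))) = Add(Rational(47769, 37073), Mul(-11828, Pow(Mul(Add(Mul(31974, Rational(-1, 9497)), Rational(-13139, 21314)), Rational(-1, 10932)), -1))) = Add(Rational(47769, 37073), Mul(-11828, Pow(Mul(Add(Rational(-31974, 9497), Rational(-13139, 21314)), Rational(-1, 10932)), -1))) = Add(Rational(47769, 37073), Mul(-11828, Pow(Mul(Rational(-806274919, 202419058), Rational(-1, 10932)), -1))) = Add(Rational(47769, 37073), Mul(-11828, Pow(Rational(806274919, 2212845142056), -1))) = Add(Rational(47769, 37073), Mul(-11828, Rational(2212845142056, 806274919))) = Add(Rational(47769, 37073), Rational(-26173532340238368, 806274919)) = Rational(-970331325934710411153, 29891030072087)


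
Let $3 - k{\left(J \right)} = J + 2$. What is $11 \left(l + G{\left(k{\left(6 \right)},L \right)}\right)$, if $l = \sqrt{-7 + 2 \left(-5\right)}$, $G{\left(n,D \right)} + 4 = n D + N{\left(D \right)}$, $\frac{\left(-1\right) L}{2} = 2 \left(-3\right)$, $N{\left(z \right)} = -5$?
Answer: $-759 + 11 i \sqrt{17} \approx -759.0 + 45.354 i$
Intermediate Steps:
$k{\left(J \right)} = 1 - J$ ($k{\left(J \right)} = 3 - \left(J + 2\right) = 3 - \left(2 + J\right) = 1 - J$)
$L = 12$ ($L = - 2 \cdot 2 \left(-3\right) = \left(-2\right) \left(-6\right) = 12$)
$G{\left(n,D \right)} = -9 + D n$ ($G{\left(n,D \right)} = -4 + \left(n D - 5\right) = -4 + \left(D n - 5\right) = -4 + \left(-5 + D n\right) = -9 + D n$)
$l = i \sqrt{17}$ ($l = \sqrt{-7 - 10} = \sqrt{-17} = i \sqrt{17} \approx 4.1231 i$)
$11 \left(l + G{\left(k{\left(6 \right)},L \right)}\right) = 11 \left(i \sqrt{17} + \left(-9 + 12 \left(1 - 6\right)\right)\right) = 11 \left(i \sqrt{17} + \left(-9 + 12 \left(-5\right)\right)\right) = 11 \left(i \sqrt{17} - 69\right) = 11 \left(-69 + i \sqrt{17}\right) = -759 + 11 i \sqrt{17}$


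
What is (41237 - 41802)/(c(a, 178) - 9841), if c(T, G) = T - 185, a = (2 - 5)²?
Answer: 565/10017 ≈ 0.056404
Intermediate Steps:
a = 9 (a = (-3)² = 9)
c(T, G) = -185 + T
(41237 - 41802)/(c(a, 178) - 9841) = (41237 - 41802)/((-185 + 9) - 9841) = -565/(-176 - 9841) = -565/(-10017) = -565*(-1/10017) = 565/10017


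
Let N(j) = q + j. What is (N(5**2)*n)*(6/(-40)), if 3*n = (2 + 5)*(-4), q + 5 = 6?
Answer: 182/5 ≈ 36.400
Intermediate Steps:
q = 1 (q = -5 + 6 = 1)
N(j) = 1 + j
n = -28/3 (n = ((2 + 5)*(-4))/3 = (7*(-4))/3 = (1/3)*(-28) = -28/3 ≈ -9.3333)
(N(5**2)*n)*(6/(-40)) = ((1 + 5**2)*(-28/3))*(6/(-40)) = ((1 + 25)*(-28/3))*(6*(-1/40)) = (26*(-28/3))*(-3/20) = -728/3*(-3/20) = 182/5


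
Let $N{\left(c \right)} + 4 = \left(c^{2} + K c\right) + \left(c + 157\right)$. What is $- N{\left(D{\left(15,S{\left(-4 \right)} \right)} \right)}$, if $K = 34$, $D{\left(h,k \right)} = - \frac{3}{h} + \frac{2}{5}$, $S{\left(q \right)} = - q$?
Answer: $- \frac{4001}{25} \approx -160.04$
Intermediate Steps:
$D{\left(h,k \right)} = \frac{2}{5} - \frac{3}{h}$ ($D{\left(h,k \right)} = - \frac{3}{h} + 2 \cdot \frac{1}{5} = - \frac{3}{h} + \frac{2}{5} = \frac{2}{5} - \frac{3}{h}$)
$N{\left(c \right)} = 153 + c^{2} + 35 c$ ($N{\left(c \right)} = -4 + \left(\left(c^{2} + 34 c\right) + \left(c + 157\right)\right) = -4 + \left(\left(c^{2} + 34 c\right) + \left(157 + c\right)\right) = -4 + \left(157 + c^{2} + 35 c\right) = 153 + c^{2} + 35 c$)
$- N{\left(D{\left(15,S{\left(-4 \right)} \right)} \right)} = - (153 + \left(\frac{2}{5} - \frac{3}{15}\right)^{2} + 35 \left(\frac{2}{5} - \frac{3}{15}\right)) = - (153 + \left(\frac{2}{5} - \frac{1}{5}\right)^{2} + 35 \left(\frac{2}{5} - \frac{1}{5}\right)) = - (153 + \left(\frac{1}{5}\right)^{2} + 35 \cdot \frac{1}{5}) = - (153 + \frac{1}{25} + 7) = \left(-1\right) \frac{4001}{25} = - \frac{4001}{25}$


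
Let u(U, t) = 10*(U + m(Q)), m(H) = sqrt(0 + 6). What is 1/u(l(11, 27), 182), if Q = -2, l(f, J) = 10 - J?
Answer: -17/2830 - sqrt(6)/2830 ≈ -0.0068726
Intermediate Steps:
m(H) = sqrt(6)
u(U, t) = 10*U + 10*sqrt(6) (u(U, t) = 10*(U + sqrt(6)) = 10*U + 10*sqrt(6))
1/u(l(11, 27), 182) = 1/(10*(10 - 1*27) + 10*sqrt(6)) = 1/(10*(10 - 27) + 10*sqrt(6)) = 1/(10*(-17) + 10*sqrt(6)) = 1/(-170 + 10*sqrt(6))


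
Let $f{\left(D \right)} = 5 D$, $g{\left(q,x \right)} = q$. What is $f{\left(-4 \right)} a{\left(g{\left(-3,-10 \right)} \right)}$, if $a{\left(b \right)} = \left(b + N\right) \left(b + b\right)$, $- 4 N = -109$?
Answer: $2910$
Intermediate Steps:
$N = \frac{109}{4}$ ($N = \left(- \frac{1}{4}\right) \left(-109\right) = \frac{109}{4} \approx 27.25$)
$a{\left(b \right)} = 2 b \left(\frac{109}{4} + b\right)$ ($a{\left(b \right)} = \left(b + \frac{109}{4}\right) \left(b + b\right) = \left(\frac{109}{4} + b\right) 2 b = 2 b \left(\frac{109}{4} + b\right)$)
$f{\left(-4 \right)} a{\left(g{\left(-3,-10 \right)} \right)} = 5 \left(-4\right) \frac{1}{2} \left(-3\right) \left(109 + 4 \left(-3\right)\right) = - 20 \cdot \frac{1}{2} \left(-3\right) \left(109 - 12\right) = - 20 \cdot \frac{1}{2} \left(-3\right) 97 = \left(-20\right) \left(- \frac{291}{2}\right) = 2910$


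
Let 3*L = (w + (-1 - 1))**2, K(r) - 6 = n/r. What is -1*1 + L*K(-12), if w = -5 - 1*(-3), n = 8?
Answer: 247/9 ≈ 27.444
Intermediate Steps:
w = -2 (w = -5 + 3 = -2)
K(r) = 6 + 8/r
L = 16/3 (L = (-2 + (-1 - 1))**2/3 = (-2 - 2)**2/3 = (1/3)*(-4)**2 = (1/3)*16 = 16/3 ≈ 5.3333)
-1*1 + L*K(-12) = -1*1 + 16*(6 + 8/(-12))/3 = -1 + 16*(6 + 8*(-1/12))/3 = -1 + 16*(6 - 2/3)/3 = -1 + (16/3)*(16/3) = -1 + 256/9 = 247/9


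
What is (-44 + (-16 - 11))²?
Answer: 5041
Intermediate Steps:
(-44 + (-16 - 11))² = (-44 - 27)² = (-71)² = 5041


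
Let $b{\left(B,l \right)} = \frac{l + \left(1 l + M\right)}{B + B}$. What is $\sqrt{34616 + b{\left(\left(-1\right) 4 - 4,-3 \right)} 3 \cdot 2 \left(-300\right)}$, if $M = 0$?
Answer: $\sqrt{33941} \approx 184.23$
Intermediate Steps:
$b{\left(B,l \right)} = \frac{l}{B}$ ($b{\left(B,l \right)} = \frac{l + \left(1 l + 0\right)}{B + B} = \frac{l + \left(l + 0\right)}{2 B} = \left(l + l\right) \frac{1}{2 B} = 2 l \frac{1}{2 B} = \frac{l}{B}$)
$\sqrt{34616 + b{\left(\left(-1\right) 4 - 4,-3 \right)} 3 \cdot 2 \left(-300\right)} = \sqrt{34616 + - \frac{3}{\left(-1\right) 4 - 4} \cdot 3 \cdot 2 \left(-300\right)} = \sqrt{34616 + - \frac{3}{-4 - 4} \cdot 3 \cdot 2 \left(-300\right)} = \sqrt{34616 + - \frac{3}{-8} \cdot 3 \cdot 2 \left(-300\right)} = \sqrt{34616 + \left(-3\right) \left(- \frac{1}{8}\right) 3 \cdot 2 \left(-300\right)} = \sqrt{34616 + \frac{3}{8} \cdot 3 \cdot 2 \left(-300\right)} = \sqrt{34616 + \frac{9}{8} \cdot 2 \left(-300\right)} = \sqrt{34616 + \frac{9}{4} \left(-300\right)} = \sqrt{34616 - 675} = \sqrt{33941}$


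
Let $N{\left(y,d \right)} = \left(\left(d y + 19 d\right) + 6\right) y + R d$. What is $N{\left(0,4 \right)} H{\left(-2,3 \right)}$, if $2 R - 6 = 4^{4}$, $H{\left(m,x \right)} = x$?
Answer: $1572$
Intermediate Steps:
$R = 131$ ($R = 3 + \frac{4^{4}}{2} = 3 + \frac{1}{2} \cdot 256 = 3 + 128 = 131$)
$N{\left(y,d \right)} = 131 d + y \left(6 + 19 d + d y\right)$ ($N{\left(y,d \right)} = \left(\left(d y + 19 d\right) + 6\right) y + 131 d = \left(\left(19 d + d y\right) + 6\right) y + 131 d = \left(6 + 19 d + d y\right) y + 131 d = y \left(6 + 19 d + d y\right) + 131 d = 131 d + y \left(6 + 19 d + d y\right)$)
$N{\left(0,4 \right)} H{\left(-2,3 \right)} = \left(6 \cdot 0 + 131 \cdot 4 + 4 \cdot 0^{2} + 19 \cdot 4 \cdot 0\right) 3 = \left(0 + 524 + 4 \cdot 0 + 0\right) 3 = \left(0 + 524 + 0 + 0\right) 3 = 524 \cdot 3 = 1572$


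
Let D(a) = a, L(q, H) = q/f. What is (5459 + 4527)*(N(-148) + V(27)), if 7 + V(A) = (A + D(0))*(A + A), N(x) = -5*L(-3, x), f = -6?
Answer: 14464721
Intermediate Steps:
L(q, H) = -q/6 (L(q, H) = q/(-6) = q*(-⅙) = -q/6)
N(x) = -5/2 (N(x) = -(-5)*(-3)/6 = -5*½ = -5/2)
V(A) = -7 + 2*A² (V(A) = -7 + (A + 0)*(A + A) = -7 + A*(2*A) = -7 + 2*A²)
(5459 + 4527)*(N(-148) + V(27)) = (5459 + 4527)*(-5/2 + (-7 + 2*27²)) = 9986*(-5/2 + (-7 + 2*729)) = 9986*(-5/2 + (-7 + 1458)) = 9986*(-5/2 + 1451) = 9986*(2897/2) = 14464721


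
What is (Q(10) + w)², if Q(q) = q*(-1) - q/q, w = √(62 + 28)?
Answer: 211 - 66*√10 ≈ 2.2897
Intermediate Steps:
w = 3*√10 (w = √90 = 3*√10 ≈ 9.4868)
Q(q) = -1 - q (Q(q) = -q - 1*1 = -q - 1 = -1 - q)
(Q(10) + w)² = ((-1 - 1*10) + 3*√10)² = ((-1 - 10) + 3*√10)² = (-11 + 3*√10)²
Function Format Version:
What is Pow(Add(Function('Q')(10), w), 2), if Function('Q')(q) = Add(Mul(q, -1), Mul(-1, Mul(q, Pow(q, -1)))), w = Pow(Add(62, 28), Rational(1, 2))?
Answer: Add(211, Mul(-66, Pow(10, Rational(1, 2)))) ≈ 2.2897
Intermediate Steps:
w = Mul(3, Pow(10, Rational(1, 2))) (w = Pow(90, Rational(1, 2)) = Mul(3, Pow(10, Rational(1, 2))) ≈ 9.4868)
Function('Q')(q) = Add(-1, Mul(-1, q)) (Function('Q')(q) = Add(Mul(-1, q), Mul(-1, 1)) = Add(Mul(-1, q), -1) = Add(-1, Mul(-1, q)))
Pow(Add(Function('Q')(10), w), 2) = Pow(Add(Add(-1, Mul(-1, 10)), Mul(3, Pow(10, Rational(1, 2)))), 2) = Pow(Add(Add(-1, -10), Mul(3, Pow(10, Rational(1, 2)))), 2) = Pow(Add(-11, Mul(3, Pow(10, Rational(1, 2)))), 2)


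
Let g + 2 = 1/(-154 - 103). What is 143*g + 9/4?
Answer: -292267/1028 ≈ -284.31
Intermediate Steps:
g = -515/257 (g = -2 + 1/(-154 - 103) = -2 + 1/(-257) = -2 - 1/257 = -515/257 ≈ -2.0039)
143*g + 9/4 = 143*(-515/257) + 9/4 = -73645/257 + 9*(¼) = -73645/257 + 9/4 = -292267/1028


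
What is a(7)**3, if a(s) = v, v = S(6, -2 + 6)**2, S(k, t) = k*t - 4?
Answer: 64000000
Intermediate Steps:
S(k, t) = -4 + k*t
v = 400 (v = (-4 + 6*(-2 + 6))**2 = (-4 + 6*4)**2 = (-4 + 24)**2 = 20**2 = 400)
a(s) = 400
a(7)**3 = 400**3 = 64000000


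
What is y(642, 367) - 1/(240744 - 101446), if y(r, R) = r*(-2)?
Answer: -178858633/139298 ≈ -1284.0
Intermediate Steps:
y(r, R) = -2*r
y(642, 367) - 1/(240744 - 101446) = -2*642 - 1/(240744 - 101446) = -1284 - 1/139298 = -178858633/139298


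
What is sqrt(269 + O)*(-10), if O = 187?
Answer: -20*sqrt(114) ≈ -213.54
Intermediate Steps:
sqrt(269 + O)*(-10) = sqrt(269 + 187)*(-10) = sqrt(456)*(-10) = (2*sqrt(114))*(-10) = -20*sqrt(114)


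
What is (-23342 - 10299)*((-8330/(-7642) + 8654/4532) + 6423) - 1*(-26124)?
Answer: -1871518162230171/8658386 ≈ -2.1615e+8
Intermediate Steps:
(-23342 - 10299)*((-8330/(-7642) + 8654/4532) + 6423) - 1*(-26124) = -33641*((-8330*(-1/7642) + 8654*(1/4532)) + 6423) + 26124 = -33641*((4165/3821 + 4327/2266) + 6423) + 26124 = -33641*(25971357/8658386 + 6423) + 26124 = -33641*55638784635/8658386 + 26124 = -1871744353906035/8658386 + 26124 = -1871518162230171/8658386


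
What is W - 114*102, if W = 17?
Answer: -11611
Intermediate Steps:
W - 114*102 = 17 - 114*102 = 17 - 11628 = -11611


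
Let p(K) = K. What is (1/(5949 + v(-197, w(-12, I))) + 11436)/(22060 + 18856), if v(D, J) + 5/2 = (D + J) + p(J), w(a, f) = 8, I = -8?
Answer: 65934259/235901198 ≈ 0.27950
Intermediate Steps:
v(D, J) = -5/2 + D + 2*J (v(D, J) = -5/2 + ((D + J) + J) = -5/2 + (D + 2*J) = -5/2 + D + 2*J)
(1/(5949 + v(-197, w(-12, I))) + 11436)/(22060 + 18856) = (1/(5949 + (-5/2 - 197 + 2*8)) + 11436)/(22060 + 18856) = (1/(5949 + (-5/2 - 197 + 16)) + 11436)/40916 = (1/(5949 - 367/2) + 11436)*(1/40916) = (1/(11531/2) + 11436)*(1/40916) = (2/11531 + 11436)*(1/40916) = (131868518/11531)*(1/40916) = 65934259/235901198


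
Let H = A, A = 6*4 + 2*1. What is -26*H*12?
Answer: -8112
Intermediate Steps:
A = 26 (A = 24 + 2 = 26)
H = 26
-26*H*12 = -26*26*12 = -676*12 = -8112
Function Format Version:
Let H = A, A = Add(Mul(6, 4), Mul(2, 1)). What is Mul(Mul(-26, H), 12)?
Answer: -8112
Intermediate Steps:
A = 26 (A = Add(24, 2) = 26)
H = 26
Mul(Mul(-26, H), 12) = Mul(Mul(-26, 26), 12) = Mul(-676, 12) = -8112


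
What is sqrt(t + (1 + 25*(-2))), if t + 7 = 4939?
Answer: sqrt(4883) ≈ 69.878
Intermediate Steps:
t = 4932 (t = -7 + 4939 = 4932)
sqrt(t + (1 + 25*(-2))) = sqrt(4932 + (1 + 25*(-2))) = sqrt(4932 + (1 - 50)) = sqrt(4932 - 49) = sqrt(4883)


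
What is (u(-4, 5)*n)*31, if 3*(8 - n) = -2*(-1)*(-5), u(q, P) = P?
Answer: 5270/3 ≈ 1756.7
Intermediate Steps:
n = 34/3 (n = 8 - (-2*(-1))*(-5)/3 = 8 - 2*(-5)/3 = 8 - ⅓*(-10) = 8 + 10/3 = 34/3 ≈ 11.333)
(u(-4, 5)*n)*31 = (5*(34/3))*31 = (170/3)*31 = 5270/3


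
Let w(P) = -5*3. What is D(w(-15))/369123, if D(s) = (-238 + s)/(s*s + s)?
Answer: -253/77515830 ≈ -3.2638e-6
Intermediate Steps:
w(P) = -15
D(s) = (-238 + s)/(s + s²) (D(s) = (-238 + s)/(s² + s) = (-238 + s)/(s + s²))
D(w(-15))/369123 = ((-238 - 15)/((-15)*(1 - 15)))/369123 = -1/15*(-253)/(-14)*(1/369123) = -1/15*(-1/14)*(-253)*(1/369123) = -253/210*1/369123 = -253/77515830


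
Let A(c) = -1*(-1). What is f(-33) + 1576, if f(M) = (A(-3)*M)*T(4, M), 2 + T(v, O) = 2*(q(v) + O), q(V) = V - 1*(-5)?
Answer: 3226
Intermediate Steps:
q(V) = 5 + V (q(V) = V + 5 = 5 + V)
T(v, O) = 8 + 2*O + 2*v (T(v, O) = -2 + 2*((5 + v) + O) = -2 + 2*(5 + O + v) = -2 + (10 + 2*O + 2*v) = 8 + 2*O + 2*v)
A(c) = 1
f(M) = M*(16 + 2*M) (f(M) = (1*M)*(8 + 2*M + 2*4) = M*(8 + 2*M + 8) = M*(16 + 2*M))
f(-33) + 1576 = 2*(-33)*(8 - 33) + 1576 = 2*(-33)*(-25) + 1576 = 1650 + 1576 = 3226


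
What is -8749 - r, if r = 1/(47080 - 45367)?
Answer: -14987038/1713 ≈ -8749.0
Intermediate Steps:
r = 1/1713 ≈ 0.00058377
-8749 - r = -8749 - 1*1/1713 = -8749 - 1/1713 = -14987038/1713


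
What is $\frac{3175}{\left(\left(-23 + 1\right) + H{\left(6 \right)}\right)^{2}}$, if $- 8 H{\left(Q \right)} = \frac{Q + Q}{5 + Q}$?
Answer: $\frac{1536700}{237169} \approx 6.4793$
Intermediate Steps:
$H{\left(Q \right)} = - \frac{Q}{4 \left(5 + Q\right)}$ ($H{\left(Q \right)} = - \frac{\left(Q + Q\right) \frac{1}{5 + Q}}{8} = - \frac{2 Q \frac{1}{5 + Q}}{8} = - \frac{Q}{4 \left(5 + Q\right)}$)
$\frac{3175}{\left(\left(-23 + 1\right) + H{\left(6 \right)}\right)^{2}} = \frac{3175}{\left(\left(-23 + 1\right) - \frac{6}{20 + 4 \cdot 6}\right)^{2}} = \frac{3175}{\left(-22 - \frac{6}{20 + 24}\right)^{2}} = \frac{3175}{\left(-22 - \frac{6}{44}\right)^{2}} = \frac{3175}{\left(-22 - 6 \cdot \frac{1}{44}\right)^{2}} = \frac{3175}{\left(-22 - \frac{3}{22}\right)^{2}} = \frac{3175}{\left(- \frac{487}{22}\right)^{2}} = \frac{3175}{\frac{237169}{484}} = 3175 \cdot \frac{484}{237169} = \frac{1536700}{237169}$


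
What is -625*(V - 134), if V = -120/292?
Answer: 6132500/73 ≈ 84007.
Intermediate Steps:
V = -30/73 (V = -120*1/292 = -30/73 ≈ -0.41096)
-625*(V - 134) = -625*(-30/73 - 134) = -625*(-9812/73) = 6132500/73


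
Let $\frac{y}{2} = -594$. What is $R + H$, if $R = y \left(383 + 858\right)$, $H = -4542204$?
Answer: $-6016512$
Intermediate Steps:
$y = -1188$ ($y = 2 \left(-594\right) = -1188$)
$R = -1474308$ ($R = - 1188 \left(383 + 858\right) = \left(-1188\right) 1241 = -1474308$)
$R + H = -1474308 - 4542204 = -6016512$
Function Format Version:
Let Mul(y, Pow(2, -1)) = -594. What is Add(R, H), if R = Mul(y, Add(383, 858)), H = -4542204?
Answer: -6016512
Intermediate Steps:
y = -1188 (y = Mul(2, -594) = -1188)
R = -1474308 (R = Mul(-1188, Add(383, 858)) = Mul(-1188, 1241) = -1474308)
Add(R, H) = Add(-1474308, -4542204) = -6016512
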